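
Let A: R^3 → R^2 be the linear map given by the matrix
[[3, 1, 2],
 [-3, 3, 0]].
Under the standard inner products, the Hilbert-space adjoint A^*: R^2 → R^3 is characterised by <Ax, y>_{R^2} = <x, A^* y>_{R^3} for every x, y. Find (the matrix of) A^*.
A^* = A^T =
[[3, -3],
 [1, 3],
 [2, 0]]

For real matrices with standard dot products, the defining identity <Ax, y> = <x, A^* y> gives (Ax)^T y = x^T (A^*) y, i.e. x^T A^T y = x^T (A^*) y. Since this holds for all x, y, we must have A^* = A^T. Therefore
A^* =
[[3, -3],
 [1, 3],
 [2, 0]].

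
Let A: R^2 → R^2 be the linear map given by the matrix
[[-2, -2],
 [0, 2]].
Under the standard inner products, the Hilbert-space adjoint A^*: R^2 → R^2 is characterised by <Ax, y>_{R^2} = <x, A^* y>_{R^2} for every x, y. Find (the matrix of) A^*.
A^* = A^T =
[[-2, 0],
 [-2, 2]]

For real matrices with standard dot products, the defining identity <Ax, y> = <x, A^* y> gives (Ax)^T y = x^T (A^*) y, i.e. x^T A^T y = x^T (A^*) y. Since this holds for all x, y, we must have A^* = A^T. Therefore
A^* =
[[-2, 0],
 [-2, 2]].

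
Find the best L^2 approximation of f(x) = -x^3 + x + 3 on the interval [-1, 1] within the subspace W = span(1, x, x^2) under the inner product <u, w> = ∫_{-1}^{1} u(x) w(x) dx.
g(x) = 2*x/5 + 3

The best approximation g ∈ W is the orthogonal projection of f onto W. Writing g = a_0 + a_1 x + a_2 x^2, the coefficients solve the normal equations G · a = b where
  G_{ij} = <φ_i, φ_j> and b_i = <f, φ_i>, with φ_0 = 1, φ_1 = x, φ_2 = x^2.
G =
  [2, 0, 2/3]
  [0, 2/3, 0]
  [2/3, 0, 2/5],
b = (6, 4/15, 2).
Solving gives a_0 = 3, a_1 = 2/5, a_2 = 0, so
  g(x) = 2*x/5 + 3.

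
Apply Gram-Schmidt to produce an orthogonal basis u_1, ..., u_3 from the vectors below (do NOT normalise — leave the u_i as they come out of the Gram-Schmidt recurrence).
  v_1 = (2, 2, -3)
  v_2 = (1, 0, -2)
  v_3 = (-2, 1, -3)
Orthogonal basis:
  u_1 = (2, 2, -3)
  u_2 = (1/17, -16/17, -10/17)
  u_3 = (-20/7, 5/7, -10/7)

Apply the Gram-Schmidt recurrence
  u_1 = v_1
  u_i = v_i − Σ_{j<i} ((v_i · u_j) / (u_j · u_j)) · u_j.

Step by step this gives:
  u_1 = (2, 2, -3)
  u_2 = (1/17, -16/17, -10/17)
  u_3 = (-20/7, 5/7, -10/7)

Orthogonality check:
  u_2 · u_1 = 0 (should be 0)
  u_3 · u_1 = 0 (should be 0)
  u_3 · u_2 = 0 (should be 0)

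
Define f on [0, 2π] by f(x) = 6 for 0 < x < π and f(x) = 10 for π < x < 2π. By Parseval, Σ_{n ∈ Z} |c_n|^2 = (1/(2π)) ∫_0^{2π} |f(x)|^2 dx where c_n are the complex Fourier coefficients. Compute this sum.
Σ |c_n|^2 = 68

Parseval equates the L^2 energy of f (normalised by 1/(2π)) with the ℓ^2 sum of its Fourier coefficients: (1/(2π)) ∫_0^{2π} |f|^2 = Σ |c_n|^2.
Compute the left side: (1/(2π)) [∫_0^π 6^2 dx + ∫_π^{2π} 10^2 dx] = (1/(2π)) · (36π + 100π) = (36 + 100)/2 = 68.
So Σ_{n ∈ Z} |c_n|^2 = 68.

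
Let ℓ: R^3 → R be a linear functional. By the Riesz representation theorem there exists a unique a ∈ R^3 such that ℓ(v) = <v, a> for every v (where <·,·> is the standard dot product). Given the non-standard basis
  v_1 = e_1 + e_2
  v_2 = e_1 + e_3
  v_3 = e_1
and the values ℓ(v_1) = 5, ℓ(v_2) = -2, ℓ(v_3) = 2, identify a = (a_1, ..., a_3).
a = (2, 3, -4)

Write a = (a_1, ..., a_3) in the standard basis. For each basis vector v_i, ℓ(v_i) = <v_i, a> is a linear equation in the a_j's. Collect the n equations into a matrix system V a = ℓ, where row i of V is v_i (expressed in the standard basis). Since V is invertible (lower-triangular with 1s on the diagonal, up to permutation), solve by back-substitution:
  V =
[[1, 1, 0],
 [1, 0, 1],
 [1, 0, 0]]
  V a = (5, -2, 2)
Solving gives a = (2, 3, -4).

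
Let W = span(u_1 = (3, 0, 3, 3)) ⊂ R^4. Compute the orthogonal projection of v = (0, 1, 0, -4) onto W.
proj_W(v) = (-4/3, 0, -4/3, -4/3)

Set up U = [u_1 | ... | u_1] ∈ R^(4×1). The projector onto W = col(U) is P = U (U^T U)^(-1) U^T.
Compute U^T U =
  [27],
and U^T v = (-12).
Solve U^T U · c = U^T v for the coefficients: c = (-4/9). The projection is proj_W(v) = U c.
Check: (v - proj_W(v)) · u_1 = 0  (should be 0).
Result: proj_W(v) = (-4/3, 0, -4/3, -4/3).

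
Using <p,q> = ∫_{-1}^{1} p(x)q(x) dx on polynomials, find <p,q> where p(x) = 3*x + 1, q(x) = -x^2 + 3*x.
<p,q> = 16/3

Expand the product: p(x)·q(x) = -3*x^3 + 8*x^2 + 3*x.
∫_{-1}^{1} of each monomial x^k gives [2/(k+1) if k even, 0 if k odd]. Integrating term-by-term (or equivalently evaluating the antiderivative F(x) = -3*x^4/4 + 8*x^3/3 + 3*x^2/2 at the endpoints):
  F(1) − F(−1) = 41/12 − (-23/12) = 16/3.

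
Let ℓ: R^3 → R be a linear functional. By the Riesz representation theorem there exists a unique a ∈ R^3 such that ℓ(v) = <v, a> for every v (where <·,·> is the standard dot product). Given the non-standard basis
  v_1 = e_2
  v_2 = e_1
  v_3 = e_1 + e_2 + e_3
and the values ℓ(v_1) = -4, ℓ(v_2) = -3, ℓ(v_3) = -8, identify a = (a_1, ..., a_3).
a = (-3, -4, -1)

Write a = (a_1, ..., a_3) in the standard basis. For each basis vector v_i, ℓ(v_i) = <v_i, a> is a linear equation in the a_j's. Collect the n equations into a matrix system V a = ℓ, where row i of V is v_i (expressed in the standard basis). Since V is invertible (lower-triangular with 1s on the diagonal, up to permutation), solve by back-substitution:
  V =
[[0, 1, 0],
 [1, 0, 0],
 [1, 1, 1]]
  V a = (-4, -3, -8)
Solving gives a = (-3, -4, -1).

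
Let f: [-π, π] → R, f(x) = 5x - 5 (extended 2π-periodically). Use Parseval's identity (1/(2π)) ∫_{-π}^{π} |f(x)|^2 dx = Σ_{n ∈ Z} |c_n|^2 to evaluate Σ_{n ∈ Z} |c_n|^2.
Σ |c_n|^2 = 25π^2/3 + 25

Expand and integrate term by term over [-π, π]:
  ∫ (5x)^2 dx = 25·(2π^3/3); ∫ 2·5·(-5)·x dx = 0 (odd integrand); ∫ (-5)^2 dx = 25·2π.
So (1/(2π)) ∫_{-π}^{π} (5x - 5)^2 dx = 25π^2/3 + 25 = 25π^2/3 + 25.
Parseval ⇒ Σ |c_n|^2 = 25π^2/3 + 25.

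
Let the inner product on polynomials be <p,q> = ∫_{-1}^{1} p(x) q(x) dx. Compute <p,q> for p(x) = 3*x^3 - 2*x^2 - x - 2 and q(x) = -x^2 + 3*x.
<p,q> = 56/15

Expand the product: p(x)·q(x) = -3*x^5 + 11*x^4 - 5*x^3 - x^2 - 6*x.
∫_{-1}^{1} of each monomial x^k gives [2/(k+1) if k even, 0 if k odd]. Integrating term-by-term (or equivalently evaluating the antiderivative F(x) = -x^6/2 + 11*x^5/5 - 5*x^4/4 - x^3/3 - 3*x^2 at the endpoints):
  F(1) − F(−1) = -173/60 − (-397/60) = 56/15.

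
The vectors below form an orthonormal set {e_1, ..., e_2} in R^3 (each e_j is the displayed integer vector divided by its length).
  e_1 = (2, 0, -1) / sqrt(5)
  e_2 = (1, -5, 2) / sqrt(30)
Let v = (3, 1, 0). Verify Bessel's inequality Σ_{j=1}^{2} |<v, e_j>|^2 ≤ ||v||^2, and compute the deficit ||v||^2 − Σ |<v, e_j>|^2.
Σ |<v, e_j>|^2 = 22/3; ||v||^2 = 10; deficit = 8/3

Write each e_j = u_j / sqrt(<u_j, u_j>) where u_j is the displayed integer vector. Then <v, e_j> = <v, u_j> / sqrt(<u_j, u_j>), so |<v, e_j>|^2 = <v, u_j>^2 / <u_j, u_j>.
Coefficients: <v, e_1> = 6/sqrt(5), <v, e_2> = -2/sqrt(30).
Square and sum: Σ |<v, e_j>|^2 = 22/3.
Compute ||v||^2 = v·v = 10.
Deficit = 10 − 22/3 = 8/3 ≥ 0, confirming Bessel's inequality. (The deficit equals ||v − Σ <v,e_j> e_j||^2, the squared distance from v to span{e_j}.)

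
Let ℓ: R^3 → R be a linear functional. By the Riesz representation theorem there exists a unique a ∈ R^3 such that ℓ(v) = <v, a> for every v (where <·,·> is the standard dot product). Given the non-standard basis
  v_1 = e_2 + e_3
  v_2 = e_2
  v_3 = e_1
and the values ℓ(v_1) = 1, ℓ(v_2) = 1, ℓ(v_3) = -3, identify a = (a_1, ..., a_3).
a = (-3, 1, 0)

Write a = (a_1, ..., a_3) in the standard basis. For each basis vector v_i, ℓ(v_i) = <v_i, a> is a linear equation in the a_j's. Collect the n equations into a matrix system V a = ℓ, where row i of V is v_i (expressed in the standard basis). Since V is invertible (lower-triangular with 1s on the diagonal, up to permutation), solve by back-substitution:
  V =
[[0, 1, 1],
 [0, 1, 0],
 [1, 0, 0]]
  V a = (1, 1, -3)
Solving gives a = (-3, 1, 0).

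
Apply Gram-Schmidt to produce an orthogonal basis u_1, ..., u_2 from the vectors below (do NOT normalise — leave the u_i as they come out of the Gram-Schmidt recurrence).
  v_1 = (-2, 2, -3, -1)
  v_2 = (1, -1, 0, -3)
Orthogonal basis:
  u_1 = (-2, 2, -3, -1)
  u_2 = (8/9, -8/9, -1/6, -55/18)

Apply the Gram-Schmidt recurrence
  u_1 = v_1
  u_i = v_i − Σ_{j<i} ((v_i · u_j) / (u_j · u_j)) · u_j.

Step by step this gives:
  u_1 = (-2, 2, -3, -1)
  u_2 = (8/9, -8/9, -1/6, -55/18)

Orthogonality check:
  u_2 · u_1 = 0 (should be 0)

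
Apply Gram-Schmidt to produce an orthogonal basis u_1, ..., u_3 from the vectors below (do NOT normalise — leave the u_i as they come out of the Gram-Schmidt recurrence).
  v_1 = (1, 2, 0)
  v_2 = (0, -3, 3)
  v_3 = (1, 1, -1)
Orthogonal basis:
  u_1 = (1, 2, 0)
  u_2 = (6/5, -3/5, 3)
  u_3 = (2/3, -1/3, -1/3)

Apply the Gram-Schmidt recurrence
  u_1 = v_1
  u_i = v_i − Σ_{j<i} ((v_i · u_j) / (u_j · u_j)) · u_j.

Step by step this gives:
  u_1 = (1, 2, 0)
  u_2 = (6/5, -3/5, 3)
  u_3 = (2/3, -1/3, -1/3)

Orthogonality check:
  u_2 · u_1 = 0 (should be 0)
  u_3 · u_1 = 0 (should be 0)
  u_3 · u_2 = 0 (should be 0)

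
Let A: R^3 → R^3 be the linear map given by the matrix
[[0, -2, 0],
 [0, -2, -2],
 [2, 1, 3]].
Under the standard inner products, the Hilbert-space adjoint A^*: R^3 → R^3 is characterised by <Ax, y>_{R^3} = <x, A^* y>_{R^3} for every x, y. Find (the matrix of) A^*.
A^* = A^T =
[[0, 0, 2],
 [-2, -2, 1],
 [0, -2, 3]]

For real matrices with standard dot products, the defining identity <Ax, y> = <x, A^* y> gives (Ax)^T y = x^T (A^*) y, i.e. x^T A^T y = x^T (A^*) y. Since this holds for all x, y, we must have A^* = A^T. Therefore
A^* =
[[0, 0, 2],
 [-2, -2, 1],
 [0, -2, 3]].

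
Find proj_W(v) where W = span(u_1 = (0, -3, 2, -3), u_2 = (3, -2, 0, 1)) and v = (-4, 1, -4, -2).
proj_W(v) = (-1011/299, 740/299, -44/299, -271/299)

Set up U = [u_1 | ... | u_2] ∈ R^(4×2). The projector onto W = col(U) is P = U (U^T U)^(-1) U^T.
Compute U^T U =
  [22, 3]
  [3, 14],
and U^T v = (-5, -16).
Solve U^T U · c = U^T v for the coefficients: c = (-22/299, -337/299). The projection is proj_W(v) = U c.
Check: (v - proj_W(v)) · u_1 = 0  (should be 0).
Check: (v - proj_W(v)) · u_2 = 0  (should be 0).
Result: proj_W(v) = (-1011/299, 740/299, -44/299, -271/299).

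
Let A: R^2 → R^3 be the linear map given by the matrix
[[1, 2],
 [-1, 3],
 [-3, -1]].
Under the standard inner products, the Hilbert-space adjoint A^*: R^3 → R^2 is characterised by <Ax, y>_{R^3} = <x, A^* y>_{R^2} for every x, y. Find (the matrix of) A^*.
A^* = A^T =
[[1, -1, -3],
 [2, 3, -1]]

For real matrices with standard dot products, the defining identity <Ax, y> = <x, A^* y> gives (Ax)^T y = x^T (A^*) y, i.e. x^T A^T y = x^T (A^*) y. Since this holds for all x, y, we must have A^* = A^T. Therefore
A^* =
[[1, -1, -3],
 [2, 3, -1]].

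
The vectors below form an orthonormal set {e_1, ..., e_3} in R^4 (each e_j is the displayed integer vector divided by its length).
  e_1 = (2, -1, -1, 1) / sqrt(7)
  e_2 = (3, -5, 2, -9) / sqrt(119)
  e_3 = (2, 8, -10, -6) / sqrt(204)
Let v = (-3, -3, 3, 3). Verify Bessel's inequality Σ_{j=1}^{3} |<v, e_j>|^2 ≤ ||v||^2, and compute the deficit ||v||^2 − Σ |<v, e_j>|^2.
Σ |<v, e_j>|^2 = 33; ||v||^2 = 36; deficit = 3

Write each e_j = u_j / sqrt(<u_j, u_j>) where u_j is the displayed integer vector. Then <v, e_j> = <v, u_j> / sqrt(<u_j, u_j>), so |<v, e_j>|^2 = <v, u_j>^2 / <u_j, u_j>.
Coefficients: <v, e_1> = -3/sqrt(7), <v, e_2> = -15/sqrt(119), <v, e_3> = -78/sqrt(204).
Square and sum: Σ |<v, e_j>|^2 = 33.
Compute ||v||^2 = v·v = 36.
Deficit = 36 − 33 = 3 ≥ 0, confirming Bessel's inequality. (The deficit equals ||v − Σ <v,e_j> e_j||^2, the squared distance from v to span{e_j}.)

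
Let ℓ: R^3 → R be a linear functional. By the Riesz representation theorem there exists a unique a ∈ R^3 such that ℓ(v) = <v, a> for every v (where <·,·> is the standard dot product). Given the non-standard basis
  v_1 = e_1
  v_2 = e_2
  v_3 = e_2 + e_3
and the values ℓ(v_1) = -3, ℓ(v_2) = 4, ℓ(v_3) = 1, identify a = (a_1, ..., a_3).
a = (-3, 4, -3)

Write a = (a_1, ..., a_3) in the standard basis. For each basis vector v_i, ℓ(v_i) = <v_i, a> is a linear equation in the a_j's. Collect the n equations into a matrix system V a = ℓ, where row i of V is v_i (expressed in the standard basis). Since V is invertible (lower-triangular with 1s on the diagonal, up to permutation), solve by back-substitution:
  V =
[[1, 0, 0],
 [0, 1, 0],
 [0, 1, 1]]
  V a = (-3, 4, 1)
Solving gives a = (-3, 4, -3).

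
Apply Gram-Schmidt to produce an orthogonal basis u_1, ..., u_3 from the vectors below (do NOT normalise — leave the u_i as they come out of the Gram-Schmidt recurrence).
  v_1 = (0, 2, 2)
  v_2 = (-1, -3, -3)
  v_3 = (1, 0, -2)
Orthogonal basis:
  u_1 = (0, 2, 2)
  u_2 = (-1, 0, 0)
  u_3 = (0, 1, -1)

Apply the Gram-Schmidt recurrence
  u_1 = v_1
  u_i = v_i − Σ_{j<i} ((v_i · u_j) / (u_j · u_j)) · u_j.

Step by step this gives:
  u_1 = (0, 2, 2)
  u_2 = (-1, 0, 0)
  u_3 = (0, 1, -1)

Orthogonality check:
  u_2 · u_1 = 0 (should be 0)
  u_3 · u_1 = 0 (should be 0)
  u_3 · u_2 = 0 (should be 0)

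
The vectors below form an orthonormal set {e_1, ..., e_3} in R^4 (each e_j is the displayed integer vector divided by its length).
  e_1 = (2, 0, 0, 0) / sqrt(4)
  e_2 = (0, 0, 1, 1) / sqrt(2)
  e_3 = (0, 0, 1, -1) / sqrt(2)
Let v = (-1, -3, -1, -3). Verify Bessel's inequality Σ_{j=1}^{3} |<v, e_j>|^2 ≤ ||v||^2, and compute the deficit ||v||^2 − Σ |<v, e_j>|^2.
Σ |<v, e_j>|^2 = 11; ||v||^2 = 20; deficit = 9

Write each e_j = u_j / sqrt(<u_j, u_j>) where u_j is the displayed integer vector. Then <v, e_j> = <v, u_j> / sqrt(<u_j, u_j>), so |<v, e_j>|^2 = <v, u_j>^2 / <u_j, u_j>.
Coefficients: <v, e_1> = -2/sqrt(4), <v, e_2> = -4/sqrt(2), <v, e_3> = 2/sqrt(2).
Square and sum: Σ |<v, e_j>|^2 = 11.
Compute ||v||^2 = v·v = 20.
Deficit = 20 − 11 = 9 ≥ 0, confirming Bessel's inequality. (The deficit equals ||v − Σ <v,e_j> e_j||^2, the squared distance from v to span{e_j}.)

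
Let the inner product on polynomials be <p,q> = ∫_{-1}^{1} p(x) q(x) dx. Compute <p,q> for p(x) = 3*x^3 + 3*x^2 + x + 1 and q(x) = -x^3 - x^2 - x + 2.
<p,q> = 316/105

Expand the product: p(x)·q(x) = -3*x^6 - 6*x^5 - 7*x^4 + x^3 + 4*x^2 + x + 2.
∫_{-1}^{1} of each monomial x^k gives [2/(k+1) if k even, 0 if k odd]. Integrating term-by-term (or equivalently evaluating the antiderivative F(x) = -3*x^7/7 - x^6 - 7*x^5/5 + x^4/4 + 4*x^3/3 + x^2/2 + 2*x at the endpoints):
  F(1) − F(−1) = 527/420 − (-737/420) = 316/105.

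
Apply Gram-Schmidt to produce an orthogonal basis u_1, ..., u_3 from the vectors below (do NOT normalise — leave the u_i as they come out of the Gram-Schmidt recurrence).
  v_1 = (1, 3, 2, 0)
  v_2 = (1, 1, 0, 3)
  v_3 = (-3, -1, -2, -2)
Orthogonal basis:
  u_1 = (1, 3, 2, 0)
  u_2 = (5/7, 1/7, -4/7, 3)
  u_3 = (-122/69, 86/69, -68/69, 4/23)

Apply the Gram-Schmidt recurrence
  u_1 = v_1
  u_i = v_i − Σ_{j<i} ((v_i · u_j) / (u_j · u_j)) · u_j.

Step by step this gives:
  u_1 = (1, 3, 2, 0)
  u_2 = (5/7, 1/7, -4/7, 3)
  u_3 = (-122/69, 86/69, -68/69, 4/23)

Orthogonality check:
  u_2 · u_1 = 0 (should be 0)
  u_3 · u_1 = 0 (should be 0)
  u_3 · u_2 = 0 (should be 0)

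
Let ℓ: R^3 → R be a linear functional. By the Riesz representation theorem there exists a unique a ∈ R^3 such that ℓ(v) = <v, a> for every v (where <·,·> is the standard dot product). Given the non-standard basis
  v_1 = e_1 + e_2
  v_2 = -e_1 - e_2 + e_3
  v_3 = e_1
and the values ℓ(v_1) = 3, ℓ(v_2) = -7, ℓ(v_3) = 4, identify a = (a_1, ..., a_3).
a = (4, -1, -4)

Write a = (a_1, ..., a_3) in the standard basis. For each basis vector v_i, ℓ(v_i) = <v_i, a> is a linear equation in the a_j's. Collect the n equations into a matrix system V a = ℓ, where row i of V is v_i (expressed in the standard basis). Since V is invertible (lower-triangular with 1s on the diagonal, up to permutation), solve by back-substitution:
  V =
[[1, 1, 0],
 [-1, -1, 1],
 [1, 0, 0]]
  V a = (3, -7, 4)
Solving gives a = (4, -1, -4).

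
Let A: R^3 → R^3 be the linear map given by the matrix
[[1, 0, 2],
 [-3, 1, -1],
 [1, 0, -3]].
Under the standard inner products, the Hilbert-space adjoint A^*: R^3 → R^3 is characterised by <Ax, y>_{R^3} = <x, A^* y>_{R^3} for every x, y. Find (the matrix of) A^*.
A^* = A^T =
[[1, -3, 1],
 [0, 1, 0],
 [2, -1, -3]]

For real matrices with standard dot products, the defining identity <Ax, y> = <x, A^* y> gives (Ax)^T y = x^T (A^*) y, i.e. x^T A^T y = x^T (A^*) y. Since this holds for all x, y, we must have A^* = A^T. Therefore
A^* =
[[1, -3, 1],
 [0, 1, 0],
 [2, -1, -3]].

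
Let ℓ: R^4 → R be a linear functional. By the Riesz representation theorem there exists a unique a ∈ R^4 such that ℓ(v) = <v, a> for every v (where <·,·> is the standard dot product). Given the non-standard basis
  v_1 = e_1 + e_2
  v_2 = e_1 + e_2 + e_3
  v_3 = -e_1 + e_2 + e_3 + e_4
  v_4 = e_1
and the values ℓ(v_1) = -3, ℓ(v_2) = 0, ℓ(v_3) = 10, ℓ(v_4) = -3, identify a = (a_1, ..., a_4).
a = (-3, 0, 3, 4)

Write a = (a_1, ..., a_4) in the standard basis. For each basis vector v_i, ℓ(v_i) = <v_i, a> is a linear equation in the a_j's. Collect the n equations into a matrix system V a = ℓ, where row i of V is v_i (expressed in the standard basis). Since V is invertible (lower-triangular with 1s on the diagonal, up to permutation), solve by back-substitution:
  V =
[[1, 1, 0, 0],
 [1, 1, 1, 0],
 [-1, 1, 1, 1],
 [1, 0, 0, 0]]
  V a = (-3, 0, 10, -3)
Solving gives a = (-3, 0, 3, 4).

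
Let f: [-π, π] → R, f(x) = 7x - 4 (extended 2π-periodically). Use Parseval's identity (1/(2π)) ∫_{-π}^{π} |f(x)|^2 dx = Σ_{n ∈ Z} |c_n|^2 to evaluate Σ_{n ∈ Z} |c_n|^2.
Σ |c_n|^2 = 49π^2/3 + 16

Expand and integrate term by term over [-π, π]:
  ∫ (7x)^2 dx = 49·(2π^3/3); ∫ 2·7·(-4)·x dx = 0 (odd integrand); ∫ (-4)^2 dx = 16·2π.
So (1/(2π)) ∫_{-π}^{π} (7x - 4)^2 dx = 49π^2/3 + 16 = 49π^2/3 + 16.
Parseval ⇒ Σ |c_n|^2 = 49π^2/3 + 16.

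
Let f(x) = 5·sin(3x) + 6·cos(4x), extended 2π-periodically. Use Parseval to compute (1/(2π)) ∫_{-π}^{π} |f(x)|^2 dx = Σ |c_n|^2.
Σ |c_n|^2 = 61/2

Expand |f|^2 and use orthogonality of {sin(nx), cos(mx)} on [-π, π]:
  ∫_{-π}^{π} sin(nx)^2 dx = π, ∫ cos(mx)^2 dx = π, and cross terms integrate to 0.
So ∫_{-π}^{π} f(x)^2 dx = 5^2 · π + 6^2 · π = (25 + 36)π.
Divide by 2π: (25 + 36)/2 = 61/2.
By Parseval, this equals Σ |c_n|^2.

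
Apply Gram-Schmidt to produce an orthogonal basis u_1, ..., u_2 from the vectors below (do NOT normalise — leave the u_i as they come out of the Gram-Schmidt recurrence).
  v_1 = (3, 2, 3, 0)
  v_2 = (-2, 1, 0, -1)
Orthogonal basis:
  u_1 = (3, 2, 3, 0)
  u_2 = (-16/11, 15/11, 6/11, -1)

Apply the Gram-Schmidt recurrence
  u_1 = v_1
  u_i = v_i − Σ_{j<i} ((v_i · u_j) / (u_j · u_j)) · u_j.

Step by step this gives:
  u_1 = (3, 2, 3, 0)
  u_2 = (-16/11, 15/11, 6/11, -1)

Orthogonality check:
  u_2 · u_1 = 0 (should be 0)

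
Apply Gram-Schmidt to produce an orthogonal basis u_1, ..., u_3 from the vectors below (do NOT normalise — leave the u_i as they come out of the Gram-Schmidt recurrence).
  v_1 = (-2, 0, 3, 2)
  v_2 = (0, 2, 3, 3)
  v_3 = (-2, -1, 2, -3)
Orthogonal basis:
  u_1 = (-2, 0, 3, 2)
  u_2 = (30/17, 2, 6/17, 21/17)
  u_3 = (28/149, 141/149, 244/149, -338/149)

Apply the Gram-Schmidt recurrence
  u_1 = v_1
  u_i = v_i − Σ_{j<i} ((v_i · u_j) / (u_j · u_j)) · u_j.

Step by step this gives:
  u_1 = (-2, 0, 3, 2)
  u_2 = (30/17, 2, 6/17, 21/17)
  u_3 = (28/149, 141/149, 244/149, -338/149)

Orthogonality check:
  u_2 · u_1 = 0 (should be 0)
  u_3 · u_1 = 0 (should be 0)
  u_3 · u_2 = 0 (should be 0)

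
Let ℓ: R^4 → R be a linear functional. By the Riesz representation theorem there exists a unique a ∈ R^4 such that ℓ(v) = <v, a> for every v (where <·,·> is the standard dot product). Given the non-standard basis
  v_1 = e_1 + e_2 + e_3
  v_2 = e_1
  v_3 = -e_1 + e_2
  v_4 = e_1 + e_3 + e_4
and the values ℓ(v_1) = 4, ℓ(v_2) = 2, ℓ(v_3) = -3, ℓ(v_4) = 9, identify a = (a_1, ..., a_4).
a = (2, -1, 3, 4)

Write a = (a_1, ..., a_4) in the standard basis. For each basis vector v_i, ℓ(v_i) = <v_i, a> is a linear equation in the a_j's. Collect the n equations into a matrix system V a = ℓ, where row i of V is v_i (expressed in the standard basis). Since V is invertible (lower-triangular with 1s on the diagonal, up to permutation), solve by back-substitution:
  V =
[[1, 1, 1, 0],
 [1, 0, 0, 0],
 [-1, 1, 0, 0],
 [1, 0, 1, 1]]
  V a = (4, 2, -3, 9)
Solving gives a = (2, -1, 3, 4).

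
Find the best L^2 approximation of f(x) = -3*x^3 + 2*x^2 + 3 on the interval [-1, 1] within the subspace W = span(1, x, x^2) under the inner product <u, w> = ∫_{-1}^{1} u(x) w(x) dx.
g(x) = 2*x^2 - 9*x/5 + 3

The best approximation g ∈ W is the orthogonal projection of f onto W. Writing g = a_0 + a_1 x + a_2 x^2, the coefficients solve the normal equations G · a = b where
  G_{ij} = <φ_i, φ_j> and b_i = <f, φ_i>, with φ_0 = 1, φ_1 = x, φ_2 = x^2.
G =
  [2, 0, 2/3]
  [0, 2/3, 0]
  [2/3, 0, 2/5],
b = (22/3, -6/5, 14/5).
Solving gives a_0 = 3, a_1 = -9/5, a_2 = 2, so
  g(x) = 2*x^2 - 9*x/5 + 3.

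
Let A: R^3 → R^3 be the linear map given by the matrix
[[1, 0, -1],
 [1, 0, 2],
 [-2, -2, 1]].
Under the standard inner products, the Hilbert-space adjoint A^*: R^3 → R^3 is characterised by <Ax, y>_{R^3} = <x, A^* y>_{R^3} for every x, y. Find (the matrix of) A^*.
A^* = A^T =
[[1, 1, -2],
 [0, 0, -2],
 [-1, 2, 1]]

For real matrices with standard dot products, the defining identity <Ax, y> = <x, A^* y> gives (Ax)^T y = x^T (A^*) y, i.e. x^T A^T y = x^T (A^*) y. Since this holds for all x, y, we must have A^* = A^T. Therefore
A^* =
[[1, 1, -2],
 [0, 0, -2],
 [-1, 2, 1]].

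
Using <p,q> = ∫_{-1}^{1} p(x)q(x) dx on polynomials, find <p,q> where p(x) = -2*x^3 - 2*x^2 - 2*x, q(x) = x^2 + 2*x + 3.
<p,q> = -136/15

Expand the product: p(x)·q(x) = -2*x^5 - 6*x^4 - 12*x^3 - 10*x^2 - 6*x.
∫_{-1}^{1} of each monomial x^k gives [2/(k+1) if k even, 0 if k odd]. Integrating term-by-term (or equivalently evaluating the antiderivative F(x) = -x^6/3 - 6*x^5/5 - 3*x^4 - 10*x^3/3 - 3*x^2 at the endpoints):
  F(1) − F(−1) = -163/15 − (-9/5) = -136/15.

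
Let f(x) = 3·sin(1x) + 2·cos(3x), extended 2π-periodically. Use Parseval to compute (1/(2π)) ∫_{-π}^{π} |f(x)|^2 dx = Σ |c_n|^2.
Σ |c_n|^2 = 13/2

Expand |f|^2 and use orthogonality of {sin(nx), cos(mx)} on [-π, π]:
  ∫_{-π}^{π} sin(nx)^2 dx = π, ∫ cos(mx)^2 dx = π, and cross terms integrate to 0.
So ∫_{-π}^{π} f(x)^2 dx = 3^2 · π + 2^2 · π = (9 + 4)π.
Divide by 2π: (9 + 4)/2 = 13/2.
By Parseval, this equals Σ |c_n|^2.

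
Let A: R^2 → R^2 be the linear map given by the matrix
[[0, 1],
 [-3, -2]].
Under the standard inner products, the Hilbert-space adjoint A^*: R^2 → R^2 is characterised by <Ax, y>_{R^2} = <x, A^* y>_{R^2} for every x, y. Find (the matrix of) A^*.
A^* = A^T =
[[0, -3],
 [1, -2]]

For real matrices with standard dot products, the defining identity <Ax, y> = <x, A^* y> gives (Ax)^T y = x^T (A^*) y, i.e. x^T A^T y = x^T (A^*) y. Since this holds for all x, y, we must have A^* = A^T. Therefore
A^* =
[[0, -3],
 [1, -2]].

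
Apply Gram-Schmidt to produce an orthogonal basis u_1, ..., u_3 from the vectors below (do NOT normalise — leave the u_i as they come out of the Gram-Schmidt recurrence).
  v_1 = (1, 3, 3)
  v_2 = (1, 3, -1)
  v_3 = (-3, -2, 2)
Orthogonal basis:
  u_1 = (1, 3, 3)
  u_2 = (12/19, 36/19, -40/19)
  u_3 = (-21/10, 7/10, 0)

Apply the Gram-Schmidt recurrence
  u_1 = v_1
  u_i = v_i − Σ_{j<i} ((v_i · u_j) / (u_j · u_j)) · u_j.

Step by step this gives:
  u_1 = (1, 3, 3)
  u_2 = (12/19, 36/19, -40/19)
  u_3 = (-21/10, 7/10, 0)

Orthogonality check:
  u_2 · u_1 = 0 (should be 0)
  u_3 · u_1 = 0 (should be 0)
  u_3 · u_2 = 0 (should be 0)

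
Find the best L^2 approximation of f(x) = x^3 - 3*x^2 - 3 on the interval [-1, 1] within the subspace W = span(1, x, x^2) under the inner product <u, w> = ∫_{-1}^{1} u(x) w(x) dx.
g(x) = -3*x^2 + 3*x/5 - 3

The best approximation g ∈ W is the orthogonal projection of f onto W. Writing g = a_0 + a_1 x + a_2 x^2, the coefficients solve the normal equations G · a = b where
  G_{ij} = <φ_i, φ_j> and b_i = <f, φ_i>, with φ_0 = 1, φ_1 = x, φ_2 = x^2.
G =
  [2, 0, 2/3]
  [0, 2/3, 0]
  [2/3, 0, 2/5],
b = (-8, 2/5, -16/5).
Solving gives a_0 = -3, a_1 = 3/5, a_2 = -3, so
  g(x) = -3*x^2 + 3*x/5 - 3.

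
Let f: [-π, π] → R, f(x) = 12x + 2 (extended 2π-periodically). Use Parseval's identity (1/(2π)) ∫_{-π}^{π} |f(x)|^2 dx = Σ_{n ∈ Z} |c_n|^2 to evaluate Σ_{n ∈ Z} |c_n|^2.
Σ |c_n|^2 = 48π^2 + 4

Expand and integrate term by term over [-π, π]:
  ∫ (12x)^2 dx = 144·(2π^3/3); ∫ 2·12·(2)·x dx = 0 (odd integrand); ∫ 2^2 dx = 4·2π.
So (1/(2π)) ∫_{-π}^{π} (12x + 2)^2 dx = 144π^2/3 + 4 = 48π^2 + 4.
Parseval ⇒ Σ |c_n|^2 = 48π^2 + 4.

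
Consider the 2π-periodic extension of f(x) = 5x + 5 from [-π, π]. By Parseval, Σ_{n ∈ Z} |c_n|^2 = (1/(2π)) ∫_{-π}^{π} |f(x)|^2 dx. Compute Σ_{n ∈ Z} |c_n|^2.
Σ |c_n|^2 = 25π^2/3 + 25

Expand and integrate term by term over [-π, π]:
  ∫ (5x)^2 dx = 25·(2π^3/3); ∫ 2·5·(5)·x dx = 0 (odd integrand); ∫ 5^2 dx = 25·2π.
So (1/(2π)) ∫_{-π}^{π} (5x + 5)^2 dx = 25π^2/3 + 25 = 25π^2/3 + 25.
Parseval ⇒ Σ |c_n|^2 = 25π^2/3 + 25.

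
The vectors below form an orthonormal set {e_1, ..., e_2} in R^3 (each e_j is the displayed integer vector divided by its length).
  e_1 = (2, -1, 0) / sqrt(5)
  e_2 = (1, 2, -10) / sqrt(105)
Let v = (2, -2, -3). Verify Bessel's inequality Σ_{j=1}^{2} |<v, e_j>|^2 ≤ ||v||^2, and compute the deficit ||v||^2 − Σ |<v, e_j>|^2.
Σ |<v, e_j>|^2 = 44/3; ||v||^2 = 17; deficit = 7/3

Write each e_j = u_j / sqrt(<u_j, u_j>) where u_j is the displayed integer vector. Then <v, e_j> = <v, u_j> / sqrt(<u_j, u_j>), so |<v, e_j>|^2 = <v, u_j>^2 / <u_j, u_j>.
Coefficients: <v, e_1> = 6/sqrt(5), <v, e_2> = 28/sqrt(105).
Square and sum: Σ |<v, e_j>|^2 = 44/3.
Compute ||v||^2 = v·v = 17.
Deficit = 17 − 44/3 = 7/3 ≥ 0, confirming Bessel's inequality. (The deficit equals ||v − Σ <v,e_j> e_j||^2, the squared distance from v to span{e_j}.)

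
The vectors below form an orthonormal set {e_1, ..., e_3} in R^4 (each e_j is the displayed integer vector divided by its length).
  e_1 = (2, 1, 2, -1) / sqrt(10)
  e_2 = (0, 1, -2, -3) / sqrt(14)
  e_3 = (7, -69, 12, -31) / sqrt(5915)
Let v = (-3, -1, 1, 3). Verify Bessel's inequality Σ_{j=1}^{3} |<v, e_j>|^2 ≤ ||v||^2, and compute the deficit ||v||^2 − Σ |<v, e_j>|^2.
Σ |<v, e_j>|^2 = 2851/169; ||v||^2 = 20; deficit = 529/169

Write each e_j = u_j / sqrt(<u_j, u_j>) where u_j is the displayed integer vector. Then <v, e_j> = <v, u_j> / sqrt(<u_j, u_j>), so |<v, e_j>|^2 = <v, u_j>^2 / <u_j, u_j>.
Coefficients: <v, e_1> = -8/sqrt(10), <v, e_2> = -12/sqrt(14), <v, e_3> = -33/sqrt(5915).
Square and sum: Σ |<v, e_j>|^2 = 2851/169.
Compute ||v||^2 = v·v = 20.
Deficit = 20 − 2851/169 = 529/169 ≥ 0, confirming Bessel's inequality. (The deficit equals ||v − Σ <v,e_j> e_j||^2, the squared distance from v to span{e_j}.)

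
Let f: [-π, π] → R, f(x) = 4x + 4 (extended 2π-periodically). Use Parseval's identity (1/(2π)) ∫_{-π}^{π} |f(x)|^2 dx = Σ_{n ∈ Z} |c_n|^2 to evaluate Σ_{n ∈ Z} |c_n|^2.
Σ |c_n|^2 = 16π^2/3 + 16

Expand and integrate term by term over [-π, π]:
  ∫ (4x)^2 dx = 16·(2π^3/3); ∫ 2·4·(4)·x dx = 0 (odd integrand); ∫ 4^2 dx = 16·2π.
So (1/(2π)) ∫_{-π}^{π} (4x + 4)^2 dx = 16π^2/3 + 16 = 16π^2/3 + 16.
Parseval ⇒ Σ |c_n|^2 = 16π^2/3 + 16.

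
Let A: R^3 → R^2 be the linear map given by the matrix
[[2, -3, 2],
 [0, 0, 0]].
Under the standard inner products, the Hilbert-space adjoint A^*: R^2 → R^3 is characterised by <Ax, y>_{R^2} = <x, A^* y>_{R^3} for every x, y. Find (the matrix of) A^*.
A^* = A^T =
[[2, 0],
 [-3, 0],
 [2, 0]]

For real matrices with standard dot products, the defining identity <Ax, y> = <x, A^* y> gives (Ax)^T y = x^T (A^*) y, i.e. x^T A^T y = x^T (A^*) y. Since this holds for all x, y, we must have A^* = A^T. Therefore
A^* =
[[2, 0],
 [-3, 0],
 [2, 0]].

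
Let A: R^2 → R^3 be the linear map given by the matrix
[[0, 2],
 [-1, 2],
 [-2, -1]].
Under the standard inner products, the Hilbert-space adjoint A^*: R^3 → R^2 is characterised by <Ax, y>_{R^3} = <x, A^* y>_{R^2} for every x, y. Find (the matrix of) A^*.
A^* = A^T =
[[0, -1, -2],
 [2, 2, -1]]

For real matrices with standard dot products, the defining identity <Ax, y> = <x, A^* y> gives (Ax)^T y = x^T (A^*) y, i.e. x^T A^T y = x^T (A^*) y. Since this holds for all x, y, we must have A^* = A^T. Therefore
A^* =
[[0, -1, -2],
 [2, 2, -1]].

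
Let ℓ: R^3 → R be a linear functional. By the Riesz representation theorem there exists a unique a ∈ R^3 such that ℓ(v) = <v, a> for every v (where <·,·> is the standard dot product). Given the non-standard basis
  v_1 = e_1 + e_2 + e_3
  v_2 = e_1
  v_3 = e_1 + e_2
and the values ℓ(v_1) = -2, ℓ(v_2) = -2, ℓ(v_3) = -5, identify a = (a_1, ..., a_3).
a = (-2, -3, 3)

Write a = (a_1, ..., a_3) in the standard basis. For each basis vector v_i, ℓ(v_i) = <v_i, a> is a linear equation in the a_j's. Collect the n equations into a matrix system V a = ℓ, where row i of V is v_i (expressed in the standard basis). Since V is invertible (lower-triangular with 1s on the diagonal, up to permutation), solve by back-substitution:
  V =
[[1, 1, 1],
 [1, 0, 0],
 [1, 1, 0]]
  V a = (-2, -2, -5)
Solving gives a = (-2, -3, 3).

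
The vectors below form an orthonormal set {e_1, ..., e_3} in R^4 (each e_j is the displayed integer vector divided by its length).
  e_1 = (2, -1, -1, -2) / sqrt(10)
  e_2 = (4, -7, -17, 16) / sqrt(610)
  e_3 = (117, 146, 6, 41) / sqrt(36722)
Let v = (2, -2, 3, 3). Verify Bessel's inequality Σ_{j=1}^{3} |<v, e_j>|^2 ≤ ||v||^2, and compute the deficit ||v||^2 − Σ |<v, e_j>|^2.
Σ |<v, e_j>|^2 = 1011/602; ||v||^2 = 26; deficit = 14641/602

Write each e_j = u_j / sqrt(<u_j, u_j>) where u_j is the displayed integer vector. Then <v, e_j> = <v, u_j> / sqrt(<u_j, u_j>), so |<v, e_j>|^2 = <v, u_j>^2 / <u_j, u_j>.
Coefficients: <v, e_1> = -3/sqrt(10), <v, e_2> = 19/sqrt(610), <v, e_3> = 83/sqrt(36722).
Square and sum: Σ |<v, e_j>|^2 = 1011/602.
Compute ||v||^2 = v·v = 26.
Deficit = 26 − 1011/602 = 14641/602 ≥ 0, confirming Bessel's inequality. (The deficit equals ||v − Σ <v,e_j> e_j||^2, the squared distance from v to span{e_j}.)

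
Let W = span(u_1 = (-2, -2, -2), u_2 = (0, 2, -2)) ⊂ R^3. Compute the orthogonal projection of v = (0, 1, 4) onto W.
proj_W(v) = (5/3, 1/6, 19/6)

Set up U = [u_1 | ... | u_2] ∈ R^(3×2). The projector onto W = col(U) is P = U (U^T U)^(-1) U^T.
Compute U^T U =
  [12, 0]
  [0, 8],
and U^T v = (-10, -6).
Solve U^T U · c = U^T v for the coefficients: c = (-5/6, -3/4). The projection is proj_W(v) = U c.
Check: (v - proj_W(v)) · u_1 = 0  (should be 0).
Check: (v - proj_W(v)) · u_2 = 0  (should be 0).
Result: proj_W(v) = (5/3, 1/6, 19/6).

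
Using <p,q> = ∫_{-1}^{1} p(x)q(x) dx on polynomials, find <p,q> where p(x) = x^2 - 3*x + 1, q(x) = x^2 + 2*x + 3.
<p,q> = 76/15

Expand the product: p(x)·q(x) = x^4 - x^3 - 2*x^2 - 7*x + 3.
∫_{-1}^{1} of each monomial x^k gives [2/(k+1) if k even, 0 if k odd]. Integrating term-by-term (or equivalently evaluating the antiderivative F(x) = x^5/5 - x^4/4 - 2*x^3/3 - 7*x^2/2 + 3*x at the endpoints):
  F(1) − F(−1) = -73/60 − (-377/60) = 76/15.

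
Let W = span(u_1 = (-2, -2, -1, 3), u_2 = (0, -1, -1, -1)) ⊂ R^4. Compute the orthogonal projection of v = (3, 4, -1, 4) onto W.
proj_W(v) = (1/9, 22/9, 43/18, 13/6)

Set up U = [u_1 | ... | u_2] ∈ R^(4×2). The projector onto W = col(U) is P = U (U^T U)^(-1) U^T.
Compute U^T U =
  [18, 0]
  [0, 3],
and U^T v = (-1, -7).
Solve U^T U · c = U^T v for the coefficients: c = (-1/18, -7/3). The projection is proj_W(v) = U c.
Check: (v - proj_W(v)) · u_1 = 0  (should be 0).
Check: (v - proj_W(v)) · u_2 = 0  (should be 0).
Result: proj_W(v) = (1/9, 22/9, 43/18, 13/6).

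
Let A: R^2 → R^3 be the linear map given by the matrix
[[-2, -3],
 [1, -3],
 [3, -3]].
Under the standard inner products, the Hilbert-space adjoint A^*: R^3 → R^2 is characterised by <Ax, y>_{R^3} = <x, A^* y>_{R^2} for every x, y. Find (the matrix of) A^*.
A^* = A^T =
[[-2, 1, 3],
 [-3, -3, -3]]

For real matrices with standard dot products, the defining identity <Ax, y> = <x, A^* y> gives (Ax)^T y = x^T (A^*) y, i.e. x^T A^T y = x^T (A^*) y. Since this holds for all x, y, we must have A^* = A^T. Therefore
A^* =
[[-2, 1, 3],
 [-3, -3, -3]].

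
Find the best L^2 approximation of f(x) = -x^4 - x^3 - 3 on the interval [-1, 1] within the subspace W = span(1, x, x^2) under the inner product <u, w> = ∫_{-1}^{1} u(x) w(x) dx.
g(x) = -6*x^2/7 - 3*x/5 - 102/35

The best approximation g ∈ W is the orthogonal projection of f onto W. Writing g = a_0 + a_1 x + a_2 x^2, the coefficients solve the normal equations G · a = b where
  G_{ij} = <φ_i, φ_j> and b_i = <f, φ_i>, with φ_0 = 1, φ_1 = x, φ_2 = x^2.
G =
  [2, 0, 2/3]
  [0, 2/3, 0]
  [2/3, 0, 2/5],
b = (-32/5, -2/5, -16/7).
Solving gives a_0 = -102/35, a_1 = -3/5, a_2 = -6/7, so
  g(x) = -6*x^2/7 - 3*x/5 - 102/35.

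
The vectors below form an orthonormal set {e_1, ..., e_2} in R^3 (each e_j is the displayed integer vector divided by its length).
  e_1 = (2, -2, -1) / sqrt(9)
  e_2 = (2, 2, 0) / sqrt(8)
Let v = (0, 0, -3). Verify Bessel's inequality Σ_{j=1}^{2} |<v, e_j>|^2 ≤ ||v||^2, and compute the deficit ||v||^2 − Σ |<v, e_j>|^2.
Σ |<v, e_j>|^2 = 1; ||v||^2 = 9; deficit = 8

Write each e_j = u_j / sqrt(<u_j, u_j>) where u_j is the displayed integer vector. Then <v, e_j> = <v, u_j> / sqrt(<u_j, u_j>), so |<v, e_j>|^2 = <v, u_j>^2 / <u_j, u_j>.
Coefficients: <v, e_1> = 3/sqrt(9), <v, e_2> = 0/sqrt(8).
Square and sum: Σ |<v, e_j>|^2 = 1.
Compute ||v||^2 = v·v = 9.
Deficit = 9 − 1 = 8 ≥ 0, confirming Bessel's inequality. (The deficit equals ||v − Σ <v,e_j> e_j||^2, the squared distance from v to span{e_j}.)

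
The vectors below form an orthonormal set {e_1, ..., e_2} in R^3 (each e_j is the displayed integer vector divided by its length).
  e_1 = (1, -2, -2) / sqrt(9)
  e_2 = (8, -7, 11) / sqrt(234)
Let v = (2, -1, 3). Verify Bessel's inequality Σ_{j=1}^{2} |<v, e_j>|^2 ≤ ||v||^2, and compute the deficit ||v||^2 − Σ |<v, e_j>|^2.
Σ |<v, e_j>|^2 = 180/13; ||v||^2 = 14; deficit = 2/13

Write each e_j = u_j / sqrt(<u_j, u_j>) where u_j is the displayed integer vector. Then <v, e_j> = <v, u_j> / sqrt(<u_j, u_j>), so |<v, e_j>|^2 = <v, u_j>^2 / <u_j, u_j>.
Coefficients: <v, e_1> = -2/sqrt(9), <v, e_2> = 56/sqrt(234).
Square and sum: Σ |<v, e_j>|^2 = 180/13.
Compute ||v||^2 = v·v = 14.
Deficit = 14 − 180/13 = 2/13 ≥ 0, confirming Bessel's inequality. (The deficit equals ||v − Σ <v,e_j> e_j||^2, the squared distance from v to span{e_j}.)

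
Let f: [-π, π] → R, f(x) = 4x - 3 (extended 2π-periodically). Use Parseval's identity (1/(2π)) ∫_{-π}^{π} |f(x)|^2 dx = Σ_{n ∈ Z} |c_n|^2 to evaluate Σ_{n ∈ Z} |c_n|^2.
Σ |c_n|^2 = 16π^2/3 + 9

Expand and integrate term by term over [-π, π]:
  ∫ (4x)^2 dx = 16·(2π^3/3); ∫ 2·4·(-3)·x dx = 0 (odd integrand); ∫ (-3)^2 dx = 9·2π.
So (1/(2π)) ∫_{-π}^{π} (4x - 3)^2 dx = 16π^2/3 + 9 = 16π^2/3 + 9.
Parseval ⇒ Σ |c_n|^2 = 16π^2/3 + 9.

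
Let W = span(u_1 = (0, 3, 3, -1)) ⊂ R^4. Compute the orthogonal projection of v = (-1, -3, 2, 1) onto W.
proj_W(v) = (0, -12/19, -12/19, 4/19)

Set up U = [u_1 | ... | u_1] ∈ R^(4×1). The projector onto W = col(U) is P = U (U^T U)^(-1) U^T.
Compute U^T U =
  [19],
and U^T v = (-4).
Solve U^T U · c = U^T v for the coefficients: c = (-4/19). The projection is proj_W(v) = U c.
Check: (v - proj_W(v)) · u_1 = 0  (should be 0).
Result: proj_W(v) = (0, -12/19, -12/19, 4/19).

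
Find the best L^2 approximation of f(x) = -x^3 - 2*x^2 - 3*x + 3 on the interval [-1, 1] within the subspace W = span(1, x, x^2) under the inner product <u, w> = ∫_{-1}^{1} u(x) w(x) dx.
g(x) = -2*x^2 - 18*x/5 + 3

The best approximation g ∈ W is the orthogonal projection of f onto W. Writing g = a_0 + a_1 x + a_2 x^2, the coefficients solve the normal equations G · a = b where
  G_{ij} = <φ_i, φ_j> and b_i = <f, φ_i>, with φ_0 = 1, φ_1 = x, φ_2 = x^2.
G =
  [2, 0, 2/3]
  [0, 2/3, 0]
  [2/3, 0, 2/5],
b = (14/3, -12/5, 6/5).
Solving gives a_0 = 3, a_1 = -18/5, a_2 = -2, so
  g(x) = -2*x^2 - 18*x/5 + 3.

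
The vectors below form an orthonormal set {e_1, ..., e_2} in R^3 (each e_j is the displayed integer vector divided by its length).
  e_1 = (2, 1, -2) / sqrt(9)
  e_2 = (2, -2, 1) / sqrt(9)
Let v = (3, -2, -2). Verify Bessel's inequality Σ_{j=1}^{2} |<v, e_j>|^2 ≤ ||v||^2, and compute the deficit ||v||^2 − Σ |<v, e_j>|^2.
Σ |<v, e_j>|^2 = 128/9; ||v||^2 = 17; deficit = 25/9

Write each e_j = u_j / sqrt(<u_j, u_j>) where u_j is the displayed integer vector. Then <v, e_j> = <v, u_j> / sqrt(<u_j, u_j>), so |<v, e_j>|^2 = <v, u_j>^2 / <u_j, u_j>.
Coefficients: <v, e_1> = 8/sqrt(9), <v, e_2> = 8/sqrt(9).
Square and sum: Σ |<v, e_j>|^2 = 128/9.
Compute ||v||^2 = v·v = 17.
Deficit = 17 − 128/9 = 25/9 ≥ 0, confirming Bessel's inequality. (The deficit equals ||v − Σ <v,e_j> e_j||^2, the squared distance from v to span{e_j}.)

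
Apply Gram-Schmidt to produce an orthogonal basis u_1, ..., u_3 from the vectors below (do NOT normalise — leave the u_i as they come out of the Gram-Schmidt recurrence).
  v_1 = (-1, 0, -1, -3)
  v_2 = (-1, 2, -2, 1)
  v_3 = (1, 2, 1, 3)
Orthogonal basis:
  u_1 = (-1, 0, -1, -3)
  u_2 = (-1, 2, -2, 1)
  u_3 = (2/5, 6/5, 4/5, -2/5)

Apply the Gram-Schmidt recurrence
  u_1 = v_1
  u_i = v_i − Σ_{j<i} ((v_i · u_j) / (u_j · u_j)) · u_j.

Step by step this gives:
  u_1 = (-1, 0, -1, -3)
  u_2 = (-1, 2, -2, 1)
  u_3 = (2/5, 6/5, 4/5, -2/5)

Orthogonality check:
  u_2 · u_1 = 0 (should be 0)
  u_3 · u_1 = 0 (should be 0)
  u_3 · u_2 = 0 (should be 0)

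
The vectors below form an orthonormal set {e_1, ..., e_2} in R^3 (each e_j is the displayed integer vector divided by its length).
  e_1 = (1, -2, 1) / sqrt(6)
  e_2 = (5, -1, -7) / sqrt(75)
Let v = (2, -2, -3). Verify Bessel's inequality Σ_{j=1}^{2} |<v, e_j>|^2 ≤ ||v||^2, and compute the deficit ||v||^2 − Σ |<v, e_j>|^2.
Σ |<v, e_j>|^2 = 801/50; ||v||^2 = 17; deficit = 49/50

Write each e_j = u_j / sqrt(<u_j, u_j>) where u_j is the displayed integer vector. Then <v, e_j> = <v, u_j> / sqrt(<u_j, u_j>), so |<v, e_j>|^2 = <v, u_j>^2 / <u_j, u_j>.
Coefficients: <v, e_1> = 3/sqrt(6), <v, e_2> = 33/sqrt(75).
Square and sum: Σ |<v, e_j>|^2 = 801/50.
Compute ||v||^2 = v·v = 17.
Deficit = 17 − 801/50 = 49/50 ≥ 0, confirming Bessel's inequality. (The deficit equals ||v − Σ <v,e_j> e_j||^2, the squared distance from v to span{e_j}.)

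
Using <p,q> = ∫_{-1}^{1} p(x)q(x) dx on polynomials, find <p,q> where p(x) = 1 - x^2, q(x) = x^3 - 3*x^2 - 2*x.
<p,q> = -4/5

Expand the product: p(x)·q(x) = -x^5 + 3*x^4 + 3*x^3 - 3*x^2 - 2*x.
∫_{-1}^{1} of each monomial x^k gives [2/(k+1) if k even, 0 if k odd]. Integrating term-by-term (or equivalently evaluating the antiderivative F(x) = -x^6/6 + 3*x^5/5 + 3*x^4/4 - x^3 - x^2 at the endpoints):
  F(1) − F(−1) = -49/60 − (-1/60) = -4/5.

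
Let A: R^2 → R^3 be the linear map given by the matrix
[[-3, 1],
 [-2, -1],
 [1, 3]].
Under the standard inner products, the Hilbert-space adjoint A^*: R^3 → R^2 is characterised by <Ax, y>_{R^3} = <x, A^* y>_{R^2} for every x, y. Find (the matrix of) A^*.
A^* = A^T =
[[-3, -2, 1],
 [1, -1, 3]]

For real matrices with standard dot products, the defining identity <Ax, y> = <x, A^* y> gives (Ax)^T y = x^T (A^*) y, i.e. x^T A^T y = x^T (A^*) y. Since this holds for all x, y, we must have A^* = A^T. Therefore
A^* =
[[-3, -2, 1],
 [1, -1, 3]].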